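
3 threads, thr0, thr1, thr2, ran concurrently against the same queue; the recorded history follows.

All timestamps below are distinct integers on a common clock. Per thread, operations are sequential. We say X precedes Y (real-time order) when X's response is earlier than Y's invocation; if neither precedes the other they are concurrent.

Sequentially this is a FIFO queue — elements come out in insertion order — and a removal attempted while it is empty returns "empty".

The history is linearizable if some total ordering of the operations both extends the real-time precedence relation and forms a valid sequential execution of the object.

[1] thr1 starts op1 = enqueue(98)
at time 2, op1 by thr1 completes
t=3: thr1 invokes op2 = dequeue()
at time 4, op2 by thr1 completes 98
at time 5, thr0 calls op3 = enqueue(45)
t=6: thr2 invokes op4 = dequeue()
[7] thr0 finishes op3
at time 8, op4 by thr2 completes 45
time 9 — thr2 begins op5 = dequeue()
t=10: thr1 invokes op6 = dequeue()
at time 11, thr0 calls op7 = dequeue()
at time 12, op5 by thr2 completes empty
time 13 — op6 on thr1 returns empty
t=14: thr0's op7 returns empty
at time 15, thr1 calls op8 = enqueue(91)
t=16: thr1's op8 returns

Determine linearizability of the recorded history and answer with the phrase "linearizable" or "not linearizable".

witness order: op1, op2, op3, op4, op5, op6, op7, op8
step 1: op1 enqueue(98) — queue <98>
step 2: op2 dequeue() → 98 — queue <>
step 3: op3 enqueue(45) — queue <45>
step 4: op4 dequeue() → 45 — queue <>
step 5: op5 dequeue() → empty — queue <>
step 6: op6 dequeue() → empty — queue <>
step 7: op7 dequeue() → empty — queue <>
step 8: op8 enqueue(91) — queue <91>

linearizable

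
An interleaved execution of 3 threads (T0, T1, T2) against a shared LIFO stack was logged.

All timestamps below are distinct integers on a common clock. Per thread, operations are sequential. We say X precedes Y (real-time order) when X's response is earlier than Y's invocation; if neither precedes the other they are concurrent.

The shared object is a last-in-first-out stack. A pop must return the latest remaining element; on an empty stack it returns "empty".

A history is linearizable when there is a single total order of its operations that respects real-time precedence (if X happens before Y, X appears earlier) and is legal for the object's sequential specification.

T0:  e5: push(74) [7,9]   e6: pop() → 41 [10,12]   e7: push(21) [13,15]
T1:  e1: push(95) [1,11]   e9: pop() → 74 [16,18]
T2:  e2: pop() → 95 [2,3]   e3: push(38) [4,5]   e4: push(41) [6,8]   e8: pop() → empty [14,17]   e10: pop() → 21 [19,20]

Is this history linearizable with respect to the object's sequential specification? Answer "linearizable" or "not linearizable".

not linearizable

already the first 17 events (up to e8's response at time 17) admit no linearization; the first 16 still do
the 8 completed operations admit 24 real-time orders; each fails the LIFO stack replay
include/drop combinations of the 1 pending operation (e9) were all tried; none helps
sample order e1, e2, e3, e4, e5, e6, e7, e8 (pending dropped) stalls at step 6 — e6 pop() → 41 has no legal effect
sample order e1, e2, e3, e4, e5, e6, e8, e7 (pending dropped) stalls at step 6 — e6 pop() → 41 has no legal effect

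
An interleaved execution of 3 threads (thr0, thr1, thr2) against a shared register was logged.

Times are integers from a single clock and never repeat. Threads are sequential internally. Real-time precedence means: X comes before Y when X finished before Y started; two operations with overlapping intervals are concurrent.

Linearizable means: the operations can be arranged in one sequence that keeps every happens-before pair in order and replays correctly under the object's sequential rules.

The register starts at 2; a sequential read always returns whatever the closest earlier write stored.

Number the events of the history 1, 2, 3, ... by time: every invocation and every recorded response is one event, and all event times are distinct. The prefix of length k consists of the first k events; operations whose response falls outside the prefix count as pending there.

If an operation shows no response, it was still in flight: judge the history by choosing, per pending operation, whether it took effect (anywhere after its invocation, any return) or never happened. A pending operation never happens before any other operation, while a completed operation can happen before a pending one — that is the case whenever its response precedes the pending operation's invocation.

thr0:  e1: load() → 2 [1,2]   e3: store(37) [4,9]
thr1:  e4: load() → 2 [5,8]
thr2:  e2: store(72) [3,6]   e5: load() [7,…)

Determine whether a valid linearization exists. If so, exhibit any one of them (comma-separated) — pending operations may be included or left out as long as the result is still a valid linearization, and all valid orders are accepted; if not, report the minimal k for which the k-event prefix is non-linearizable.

linearizable — witness: e1, e4, e2, e3

1. e1 load() → 2, leaving value 2
2. e4 load() → 2, leaving value 2
3. e2 store(72), leaving value 72
4. e3 store(37), leaving value 37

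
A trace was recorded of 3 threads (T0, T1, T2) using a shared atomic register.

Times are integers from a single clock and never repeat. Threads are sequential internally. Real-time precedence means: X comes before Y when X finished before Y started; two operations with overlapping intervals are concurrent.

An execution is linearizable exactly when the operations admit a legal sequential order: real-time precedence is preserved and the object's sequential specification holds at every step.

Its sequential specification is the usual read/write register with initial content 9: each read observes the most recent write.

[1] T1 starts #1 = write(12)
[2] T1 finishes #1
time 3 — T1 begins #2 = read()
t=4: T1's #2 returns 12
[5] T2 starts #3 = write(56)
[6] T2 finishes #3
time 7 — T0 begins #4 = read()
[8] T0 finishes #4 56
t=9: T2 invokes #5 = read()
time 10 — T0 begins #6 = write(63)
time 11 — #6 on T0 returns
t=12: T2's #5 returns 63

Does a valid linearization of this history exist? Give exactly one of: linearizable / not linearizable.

witness order: #1, #2, #3, #4, #6, #5
step 1: #1 write(12) — value 12
step 2: #2 read() → 12 — value 12
step 3: #3 write(56) — value 56
step 4: #4 read() → 56 — value 56
step 5: #6 write(63) — value 63
step 6: #5 read() → 63 — value 63

linearizable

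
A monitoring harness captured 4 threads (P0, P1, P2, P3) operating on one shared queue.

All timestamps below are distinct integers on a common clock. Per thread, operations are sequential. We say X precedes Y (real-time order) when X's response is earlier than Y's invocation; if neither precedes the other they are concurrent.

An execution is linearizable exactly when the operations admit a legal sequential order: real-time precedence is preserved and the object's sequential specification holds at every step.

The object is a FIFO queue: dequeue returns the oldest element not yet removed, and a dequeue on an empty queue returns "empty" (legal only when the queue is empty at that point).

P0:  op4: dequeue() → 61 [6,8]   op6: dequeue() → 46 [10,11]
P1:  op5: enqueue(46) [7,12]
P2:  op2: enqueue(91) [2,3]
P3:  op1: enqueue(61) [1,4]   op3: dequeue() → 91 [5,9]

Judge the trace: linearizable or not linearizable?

linearizable

one valid linearization: op1, op2, op4, op3, op5, op6
step 1: op1 enqueue(61) — queue <61>
step 2: op2 enqueue(91) — queue <61,91>
step 3: op4 dequeue() → 61 — queue <91>
step 4: op3 dequeue() → 91 — queue <>
step 5: op5 enqueue(46) — queue <46>
step 6: op6 dequeue() → 46 — queue <>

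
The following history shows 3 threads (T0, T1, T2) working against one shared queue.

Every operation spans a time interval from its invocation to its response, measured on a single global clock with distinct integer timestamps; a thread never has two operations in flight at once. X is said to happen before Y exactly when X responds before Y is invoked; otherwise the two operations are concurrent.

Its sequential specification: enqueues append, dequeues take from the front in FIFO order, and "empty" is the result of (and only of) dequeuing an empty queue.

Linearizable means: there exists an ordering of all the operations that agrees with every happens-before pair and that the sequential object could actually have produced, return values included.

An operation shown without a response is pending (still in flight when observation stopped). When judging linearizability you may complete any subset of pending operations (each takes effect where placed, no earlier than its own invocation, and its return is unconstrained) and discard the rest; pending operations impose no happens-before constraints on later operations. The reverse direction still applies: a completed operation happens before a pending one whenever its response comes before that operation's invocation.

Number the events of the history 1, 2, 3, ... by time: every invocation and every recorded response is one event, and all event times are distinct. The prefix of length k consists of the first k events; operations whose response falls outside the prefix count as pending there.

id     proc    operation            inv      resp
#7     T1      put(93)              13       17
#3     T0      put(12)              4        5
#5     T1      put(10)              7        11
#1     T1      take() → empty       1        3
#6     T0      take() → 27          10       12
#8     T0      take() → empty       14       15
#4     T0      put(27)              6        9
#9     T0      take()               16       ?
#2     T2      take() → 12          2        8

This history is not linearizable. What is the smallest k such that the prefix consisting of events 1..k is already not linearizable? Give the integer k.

one valid order for events 1..14 is #1, #3, #2, #4, #5, #6:
after step 1 (#1 take() → empty): queue <>
after step 2 (#3 put(12)): queue <12>
after step 3 (#2 take() → 12): queue <>
after step 4 (#4 put(27)): queue <27>
after step 5 (#5 put(10)): queue <27,10>
after step 6 (#6 take() → 27): queue <10>
include event 15 — #8 responding at 15 — and every candidate order breaks
completion choices over the 1 pending operation (#7) were checked; none helps
one such order, #1, #2, #3, #4, #5, #6, #8 (pending dropped), breaks at step 2 where #2 take() → 12 is illegal
one such order, #1, #2, #3, #4, #6, #5, #8 (pending dropped), breaks at step 2 where #2 take() → 12 is illegal

15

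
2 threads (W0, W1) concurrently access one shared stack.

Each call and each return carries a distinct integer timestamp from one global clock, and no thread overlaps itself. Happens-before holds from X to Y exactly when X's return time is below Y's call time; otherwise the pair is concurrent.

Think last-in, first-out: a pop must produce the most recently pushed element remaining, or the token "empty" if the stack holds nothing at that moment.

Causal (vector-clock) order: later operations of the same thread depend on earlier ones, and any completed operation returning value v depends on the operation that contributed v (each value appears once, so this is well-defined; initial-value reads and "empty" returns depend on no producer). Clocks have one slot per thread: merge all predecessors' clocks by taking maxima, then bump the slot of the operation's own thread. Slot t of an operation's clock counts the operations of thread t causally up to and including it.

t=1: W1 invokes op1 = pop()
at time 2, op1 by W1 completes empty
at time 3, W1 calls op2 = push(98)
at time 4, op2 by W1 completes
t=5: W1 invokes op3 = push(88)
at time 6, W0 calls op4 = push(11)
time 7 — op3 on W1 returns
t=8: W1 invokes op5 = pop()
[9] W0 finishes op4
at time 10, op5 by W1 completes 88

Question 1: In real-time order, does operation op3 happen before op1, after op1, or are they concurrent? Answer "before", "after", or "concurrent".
Answer: after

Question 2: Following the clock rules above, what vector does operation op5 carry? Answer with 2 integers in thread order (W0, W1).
Answer: (0, 4)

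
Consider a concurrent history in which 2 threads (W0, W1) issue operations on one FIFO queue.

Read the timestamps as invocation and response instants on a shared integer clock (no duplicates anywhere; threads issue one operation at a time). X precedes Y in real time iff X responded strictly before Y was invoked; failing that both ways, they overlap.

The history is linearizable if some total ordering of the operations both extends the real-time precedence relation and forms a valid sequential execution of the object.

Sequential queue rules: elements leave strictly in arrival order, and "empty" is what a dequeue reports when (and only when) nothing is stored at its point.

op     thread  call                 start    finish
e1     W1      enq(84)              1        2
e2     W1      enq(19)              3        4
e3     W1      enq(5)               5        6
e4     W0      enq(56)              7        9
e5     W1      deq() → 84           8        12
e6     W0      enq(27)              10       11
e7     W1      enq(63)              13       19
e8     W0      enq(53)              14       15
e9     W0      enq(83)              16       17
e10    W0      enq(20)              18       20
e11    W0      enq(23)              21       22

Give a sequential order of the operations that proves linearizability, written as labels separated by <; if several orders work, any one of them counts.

e1 < e2 < e3 < e4 < e5 < e6 < e7 < e8 < e9 < e10 < e11

1. e1 enq(84), leaving queue <84>
2. e2 enq(19), leaving queue <84,19>
3. e3 enq(5), leaving queue <84,19,5>
4. e4 enq(56), leaving queue <84,19,5,56>
5. e5 deq() → 84, leaving queue <19,5,56>
6. e6 enq(27), leaving queue <19,5,56,27>
7. e7 enq(63), leaving queue <19,5,56,27,63>
8. e8 enq(53), leaving queue <19,5,56,27,63,53>
9. e9 enq(83), leaving queue <19,5,56,27,63,53,83>
10. e10 enq(20), leaving queue <19,5,56,27,63,53,83,20>
11. e11 enq(23), leaving queue <19,5,56,27,63,53,83,20,23>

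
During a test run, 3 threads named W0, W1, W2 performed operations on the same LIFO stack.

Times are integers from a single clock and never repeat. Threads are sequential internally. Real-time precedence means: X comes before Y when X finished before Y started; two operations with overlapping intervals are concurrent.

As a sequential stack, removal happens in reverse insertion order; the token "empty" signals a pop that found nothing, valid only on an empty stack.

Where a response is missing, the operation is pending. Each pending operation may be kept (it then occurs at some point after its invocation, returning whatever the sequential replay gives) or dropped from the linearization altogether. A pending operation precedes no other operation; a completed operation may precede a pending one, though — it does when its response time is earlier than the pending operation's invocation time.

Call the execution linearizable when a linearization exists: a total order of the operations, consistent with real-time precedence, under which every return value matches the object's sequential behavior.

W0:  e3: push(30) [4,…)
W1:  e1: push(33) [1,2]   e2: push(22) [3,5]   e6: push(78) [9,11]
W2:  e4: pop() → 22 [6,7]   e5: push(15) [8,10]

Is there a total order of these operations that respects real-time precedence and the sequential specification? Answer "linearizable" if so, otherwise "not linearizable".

linearizable

witness order: e1, e2, e4, e3, e5, e6
step 1: e1 push(33) — stack <33>
step 2: e2 push(22) — stack <33,22>
step 3: e4 pop() → 22 — stack <33>
step 4: e3 push(30) (pending, included) — stack <33,30>
step 5: e5 push(15) — stack <33,30,15>
step 6: e6 push(78) — stack <33,30,15,78>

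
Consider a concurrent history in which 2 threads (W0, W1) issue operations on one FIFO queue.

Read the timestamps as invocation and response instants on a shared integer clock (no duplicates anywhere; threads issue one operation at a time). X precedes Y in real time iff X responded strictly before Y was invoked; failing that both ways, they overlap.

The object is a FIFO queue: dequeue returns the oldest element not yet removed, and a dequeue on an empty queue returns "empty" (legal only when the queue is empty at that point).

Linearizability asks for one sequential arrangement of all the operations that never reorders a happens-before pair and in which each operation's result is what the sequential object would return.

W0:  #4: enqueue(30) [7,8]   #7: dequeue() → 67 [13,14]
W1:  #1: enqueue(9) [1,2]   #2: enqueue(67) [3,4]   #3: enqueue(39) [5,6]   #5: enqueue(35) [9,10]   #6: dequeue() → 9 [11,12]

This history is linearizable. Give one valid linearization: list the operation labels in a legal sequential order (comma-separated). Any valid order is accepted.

after step 1 (#1 enqueue(9)): queue <9>
after step 2 (#2 enqueue(67)): queue <9,67>
after step 3 (#3 enqueue(39)): queue <9,67,39>
after step 4 (#4 enqueue(30)): queue <9,67,39,30>
after step 5 (#5 enqueue(35)): queue <9,67,39,30,35>
after step 6 (#6 dequeue() → 9): queue <67,39,30,35>
after step 7 (#7 dequeue() → 67): queue <39,30,35>

#1, #2, #3, #4, #5, #6, #7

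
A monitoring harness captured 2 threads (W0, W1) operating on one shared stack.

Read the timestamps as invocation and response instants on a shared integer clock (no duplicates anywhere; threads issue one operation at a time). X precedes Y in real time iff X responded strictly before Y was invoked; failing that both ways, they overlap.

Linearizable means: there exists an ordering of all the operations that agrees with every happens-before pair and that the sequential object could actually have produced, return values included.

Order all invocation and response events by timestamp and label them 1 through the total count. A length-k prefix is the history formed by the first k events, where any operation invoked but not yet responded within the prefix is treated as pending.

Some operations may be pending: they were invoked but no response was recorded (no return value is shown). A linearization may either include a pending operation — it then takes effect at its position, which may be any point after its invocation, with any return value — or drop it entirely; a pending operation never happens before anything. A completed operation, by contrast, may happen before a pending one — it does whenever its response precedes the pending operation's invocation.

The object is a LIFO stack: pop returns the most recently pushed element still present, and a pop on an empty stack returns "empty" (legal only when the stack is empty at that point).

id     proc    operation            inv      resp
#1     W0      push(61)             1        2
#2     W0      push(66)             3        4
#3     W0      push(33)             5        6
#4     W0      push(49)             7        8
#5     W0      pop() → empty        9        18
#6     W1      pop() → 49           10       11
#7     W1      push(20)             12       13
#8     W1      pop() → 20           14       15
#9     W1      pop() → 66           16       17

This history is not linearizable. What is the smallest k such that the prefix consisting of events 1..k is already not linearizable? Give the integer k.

18

a valid linearization of events 1..17 exists, for instance #1, #2, #3, #4, #6, #5, #7, #8, #9:
after step 1 (#1 push(61)): stack <61>
after step 2 (#2 push(66)): stack <61,66>
after step 3 (#3 push(33)): stack <61,66,33>
after step 4 (#4 push(49)): stack <61,66,33,49>
after step 5 (#6 pop() → 49): stack <61,66,33>
after step 6 (#5 pop() (pending, included)): stack <61,66>
after step 7 (#7 push(20)): stack <61,66,20>
after step 8 (#8 pop() → 20): stack <61,66>
after step 9 (#9 pop() → 66): stack <61>
at event 18 (#5's time-18 response) nothing linearizes any more
one such order, #1, #2, #3, #4, #5, #6, #7, #8, #9, breaks at step 5 where #5 pop() → empty is illegal
one such order, #1, #2, #3, #4, #6, #5, #7, #8, #9, breaks at step 6 where #5 pop() → empty is illegal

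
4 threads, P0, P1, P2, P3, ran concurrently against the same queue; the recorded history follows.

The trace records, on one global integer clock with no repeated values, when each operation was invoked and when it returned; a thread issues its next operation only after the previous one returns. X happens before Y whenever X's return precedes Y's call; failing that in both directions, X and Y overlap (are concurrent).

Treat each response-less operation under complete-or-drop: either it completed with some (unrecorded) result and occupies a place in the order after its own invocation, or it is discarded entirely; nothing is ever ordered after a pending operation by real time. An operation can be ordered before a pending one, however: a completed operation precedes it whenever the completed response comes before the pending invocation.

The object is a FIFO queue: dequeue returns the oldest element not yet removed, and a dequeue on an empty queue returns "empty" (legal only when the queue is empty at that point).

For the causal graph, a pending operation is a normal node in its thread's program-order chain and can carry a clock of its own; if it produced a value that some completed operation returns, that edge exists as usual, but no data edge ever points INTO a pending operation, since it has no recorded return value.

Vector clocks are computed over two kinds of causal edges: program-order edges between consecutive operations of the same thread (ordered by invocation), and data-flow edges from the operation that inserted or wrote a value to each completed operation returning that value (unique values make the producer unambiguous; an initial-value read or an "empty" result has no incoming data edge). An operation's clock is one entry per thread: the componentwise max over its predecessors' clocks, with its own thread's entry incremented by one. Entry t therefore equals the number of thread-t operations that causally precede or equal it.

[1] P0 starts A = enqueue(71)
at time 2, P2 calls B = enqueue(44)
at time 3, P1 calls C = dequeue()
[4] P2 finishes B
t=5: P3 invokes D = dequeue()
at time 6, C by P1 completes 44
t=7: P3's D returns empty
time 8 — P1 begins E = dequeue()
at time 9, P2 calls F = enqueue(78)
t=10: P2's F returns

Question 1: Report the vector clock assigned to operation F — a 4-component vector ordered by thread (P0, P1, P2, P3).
(0, 0, 2, 0)

invoked at 5, D has no predecessors; its own P3 bump gives (0, 0, 0, 1)
invoked at 2, B has no predecessors; its own P2 bump gives (0, 0, 1, 0)
invoked at 1, A has no predecessors; its own P0 bump gives (1, 0, 0, 0)
merge at F (invoked 9): VC(B)=(0, 0, 1, 0), own-thread bump on P2 → (0, 0, 2, 0)
merge at C (invoked 3): VC(B)=(0, 0, 1, 0), own-thread bump on P1 → (0, 1, 1, 0)
merge at E (invoked 8): VC(C)=(0, 1, 1, 0), own-thread bump on P1 → (0, 2, 1, 0)
target: VC(F) = (0, 0, 2, 0)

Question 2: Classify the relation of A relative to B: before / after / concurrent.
concurrent

A spans [1,…), B spans [2,4]
the intervals overlap in both directions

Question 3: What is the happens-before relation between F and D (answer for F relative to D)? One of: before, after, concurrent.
after

F spans [9,10], D spans [5,7]
resp(D)=7 < inv(F)=9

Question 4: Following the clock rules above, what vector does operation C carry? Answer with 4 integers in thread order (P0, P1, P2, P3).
(0, 1, 1, 0)

VC(D, invoked at 5): no causal predecessors; +1 on P3 → (0, 0, 0, 1)
VC(B, invoked at 2): no causal predecessors; +1 on P2 → (0, 0, 1, 0)
VC(A, invoked at 1): no causal predecessors; +1 on P0 → (1, 0, 0, 0)
F, invoked 9, takes VC(B)=(0, 0, 1, 0) under max, adds 1 for P2 → (0, 0, 2, 0)
C, invoked 3, takes VC(B)=(0, 0, 1, 0) under max, adds 1 for P1 → (0, 1, 1, 0)
E, invoked 8, takes VC(C)=(0, 1, 1, 0) under max, adds 1 for P1 → (0, 2, 1, 0)
target: VC(C) = (0, 1, 1, 0)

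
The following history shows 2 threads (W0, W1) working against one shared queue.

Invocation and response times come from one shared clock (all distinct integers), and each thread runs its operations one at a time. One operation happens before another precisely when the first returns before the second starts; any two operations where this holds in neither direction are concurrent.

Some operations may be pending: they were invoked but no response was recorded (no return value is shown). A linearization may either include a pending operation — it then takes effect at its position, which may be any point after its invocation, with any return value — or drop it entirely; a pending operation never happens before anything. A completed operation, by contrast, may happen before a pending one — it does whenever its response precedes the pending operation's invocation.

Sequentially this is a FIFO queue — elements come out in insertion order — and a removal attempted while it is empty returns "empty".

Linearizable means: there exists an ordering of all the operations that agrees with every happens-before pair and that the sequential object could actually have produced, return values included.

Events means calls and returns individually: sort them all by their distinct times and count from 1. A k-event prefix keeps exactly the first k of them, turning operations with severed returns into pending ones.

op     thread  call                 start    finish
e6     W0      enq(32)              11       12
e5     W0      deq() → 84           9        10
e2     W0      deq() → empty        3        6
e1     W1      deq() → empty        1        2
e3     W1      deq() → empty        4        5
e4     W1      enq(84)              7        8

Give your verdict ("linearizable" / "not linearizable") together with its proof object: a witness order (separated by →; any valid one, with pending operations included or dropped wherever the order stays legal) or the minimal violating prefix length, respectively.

linearizable — witness: e1 → e2 → e3 → e4 → e5 → e6

after step 1 (e1 deq() → empty): queue <>
after step 2 (e2 deq() → empty): queue <>
after step 3 (e3 deq() → empty): queue <>
after step 4 (e4 enq(84)): queue <84>
after step 5 (e5 deq() → 84): queue <>
after step 6 (e6 enq(32)): queue <32>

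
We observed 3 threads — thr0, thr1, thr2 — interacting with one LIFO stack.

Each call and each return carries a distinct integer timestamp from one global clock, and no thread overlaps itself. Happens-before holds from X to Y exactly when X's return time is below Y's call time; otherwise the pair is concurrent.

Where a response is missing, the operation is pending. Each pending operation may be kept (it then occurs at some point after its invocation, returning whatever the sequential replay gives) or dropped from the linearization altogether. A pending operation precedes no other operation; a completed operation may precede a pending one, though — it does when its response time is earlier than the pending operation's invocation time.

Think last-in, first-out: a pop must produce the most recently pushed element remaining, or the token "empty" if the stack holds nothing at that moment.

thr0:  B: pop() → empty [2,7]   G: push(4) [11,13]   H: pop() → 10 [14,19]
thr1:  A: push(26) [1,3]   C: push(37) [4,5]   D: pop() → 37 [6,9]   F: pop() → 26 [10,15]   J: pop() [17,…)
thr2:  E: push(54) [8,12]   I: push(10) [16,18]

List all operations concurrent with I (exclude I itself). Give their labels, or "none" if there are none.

I spans [16,18]; an op avoiding the whole window 16..18 is ordered, any other is concurrent
A [1,3]: before
B [2,7]: before
C [4,5]: before
D [6,9]: before
E [8,12]: before
F [10,15]: before
G [11,13]: before
H [14,19]: concurrent
J [17,…): concurrent

H, J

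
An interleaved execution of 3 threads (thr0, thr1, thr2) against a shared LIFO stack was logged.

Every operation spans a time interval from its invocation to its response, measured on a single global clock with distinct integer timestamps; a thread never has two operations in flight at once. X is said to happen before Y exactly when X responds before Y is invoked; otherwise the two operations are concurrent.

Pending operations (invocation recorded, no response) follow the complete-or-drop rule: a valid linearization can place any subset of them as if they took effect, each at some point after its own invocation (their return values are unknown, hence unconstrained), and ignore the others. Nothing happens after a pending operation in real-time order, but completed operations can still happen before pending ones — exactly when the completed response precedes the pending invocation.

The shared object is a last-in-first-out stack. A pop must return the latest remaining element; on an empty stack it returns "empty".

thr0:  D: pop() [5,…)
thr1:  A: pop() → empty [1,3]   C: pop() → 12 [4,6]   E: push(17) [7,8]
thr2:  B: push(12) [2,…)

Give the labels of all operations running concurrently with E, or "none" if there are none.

E runs from 7 to 8; window-overlapping ops are concurrent
A [1,3]: before
B [2,…): concurrent
C [4,6]: before
D [5,…): concurrent

B, D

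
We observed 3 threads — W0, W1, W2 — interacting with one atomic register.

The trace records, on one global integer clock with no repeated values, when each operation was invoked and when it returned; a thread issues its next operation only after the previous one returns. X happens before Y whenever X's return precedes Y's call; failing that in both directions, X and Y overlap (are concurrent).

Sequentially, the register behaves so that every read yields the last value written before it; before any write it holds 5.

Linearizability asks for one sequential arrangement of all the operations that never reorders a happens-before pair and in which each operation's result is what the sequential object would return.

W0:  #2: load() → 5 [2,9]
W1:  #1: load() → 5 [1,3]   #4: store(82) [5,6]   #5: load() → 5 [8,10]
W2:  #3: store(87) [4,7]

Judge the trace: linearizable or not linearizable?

already the first 10 events (up to #5's response at time 10) admit no linearization; the first 9 still do
real-time-consistent orders of the 5 completed operations: 10 — all fail the atomic register replay
e.g. #1, #2, #3, #4, #5: illegal at step 5, since #5 load() → 5 cannot apply there
e.g. #1, #2, #4, #3, #5: illegal at step 5, since #5 load() → 5 cannot apply there

not linearizable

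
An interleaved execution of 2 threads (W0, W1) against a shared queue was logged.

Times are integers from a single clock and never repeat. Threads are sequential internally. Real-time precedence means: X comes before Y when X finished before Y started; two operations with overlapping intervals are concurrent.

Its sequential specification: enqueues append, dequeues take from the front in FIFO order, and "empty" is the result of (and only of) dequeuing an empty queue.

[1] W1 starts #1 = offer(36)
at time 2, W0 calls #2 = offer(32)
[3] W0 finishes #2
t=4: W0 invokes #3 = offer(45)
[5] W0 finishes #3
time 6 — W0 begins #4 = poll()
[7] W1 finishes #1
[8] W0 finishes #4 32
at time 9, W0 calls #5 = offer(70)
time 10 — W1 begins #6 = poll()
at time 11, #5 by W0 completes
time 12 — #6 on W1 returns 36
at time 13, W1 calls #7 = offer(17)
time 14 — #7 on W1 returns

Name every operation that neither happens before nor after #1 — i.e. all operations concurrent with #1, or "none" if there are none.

#2, #3, #4

#1 spans [1,7]; an op avoiding the whole window 1..7 is ordered, any other is concurrent
#2 [2,3]: concurrent
#3 [4,5]: concurrent
#4 [6,8]: concurrent
#5 [9,11]: after
#6 [10,12]: after
#7 [13,14]: after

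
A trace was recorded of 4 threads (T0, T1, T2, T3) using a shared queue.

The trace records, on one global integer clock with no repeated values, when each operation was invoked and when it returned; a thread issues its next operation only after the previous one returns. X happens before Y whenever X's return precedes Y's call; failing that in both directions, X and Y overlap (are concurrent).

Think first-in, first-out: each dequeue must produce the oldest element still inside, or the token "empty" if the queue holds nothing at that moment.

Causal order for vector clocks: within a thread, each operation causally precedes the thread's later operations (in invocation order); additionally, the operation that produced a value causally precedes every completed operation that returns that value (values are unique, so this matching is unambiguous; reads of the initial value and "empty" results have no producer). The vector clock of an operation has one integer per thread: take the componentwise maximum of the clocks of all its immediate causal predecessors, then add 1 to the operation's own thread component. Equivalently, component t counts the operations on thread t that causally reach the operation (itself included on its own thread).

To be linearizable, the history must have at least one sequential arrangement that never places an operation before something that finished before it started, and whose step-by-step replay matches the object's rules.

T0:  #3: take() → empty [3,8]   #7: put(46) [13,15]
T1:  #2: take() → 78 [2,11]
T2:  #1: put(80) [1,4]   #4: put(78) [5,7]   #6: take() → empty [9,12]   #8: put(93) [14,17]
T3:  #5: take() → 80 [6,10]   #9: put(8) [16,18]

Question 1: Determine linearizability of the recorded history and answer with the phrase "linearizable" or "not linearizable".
linearizable

a witness: #1, #4, #5, #2, #3, #6, #7, #8, #9
1. #1 put(80), leaving queue <80>
2. #4 put(78), leaving queue <80,78>
3. #5 take() → 80, leaving queue <78>
4. #2 take() → 78, leaving queue <>
5. #3 take() → empty, leaving queue <>
6. #6 take() → empty, leaving queue <>
7. #7 put(46), leaving queue <46>
8. #8 put(93), leaving queue <46,93>
9. #9 put(8), leaving queue <46,93,8>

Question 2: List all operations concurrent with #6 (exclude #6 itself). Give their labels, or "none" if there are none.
Answer: #2, #5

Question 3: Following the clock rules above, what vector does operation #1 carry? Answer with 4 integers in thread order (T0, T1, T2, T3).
Answer: (0, 0, 1, 0)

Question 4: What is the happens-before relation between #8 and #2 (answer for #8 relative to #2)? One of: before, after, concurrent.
Answer: after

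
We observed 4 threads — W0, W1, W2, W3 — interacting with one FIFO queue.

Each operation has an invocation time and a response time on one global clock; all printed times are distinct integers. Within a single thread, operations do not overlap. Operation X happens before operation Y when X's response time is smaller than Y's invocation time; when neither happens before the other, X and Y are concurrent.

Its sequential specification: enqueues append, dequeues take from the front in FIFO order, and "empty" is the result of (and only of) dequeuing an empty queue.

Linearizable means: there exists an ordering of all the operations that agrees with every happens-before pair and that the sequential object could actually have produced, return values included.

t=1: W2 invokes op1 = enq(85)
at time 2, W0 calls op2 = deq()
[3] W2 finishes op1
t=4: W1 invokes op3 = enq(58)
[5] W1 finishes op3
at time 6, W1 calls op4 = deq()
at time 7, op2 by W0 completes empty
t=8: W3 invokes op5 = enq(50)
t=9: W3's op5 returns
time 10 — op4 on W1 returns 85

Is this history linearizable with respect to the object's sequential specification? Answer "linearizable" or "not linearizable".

witness order: op2, op1, op3, op4, op5
after step 1 (op2 deq() → empty): queue <>
after step 2 (op1 enq(85)): queue <85>
after step 3 (op3 enq(58)): queue <85,58>
after step 4 (op4 deq() → 85): queue <58>
after step 5 (op5 enq(50)): queue <58,50>

linearizable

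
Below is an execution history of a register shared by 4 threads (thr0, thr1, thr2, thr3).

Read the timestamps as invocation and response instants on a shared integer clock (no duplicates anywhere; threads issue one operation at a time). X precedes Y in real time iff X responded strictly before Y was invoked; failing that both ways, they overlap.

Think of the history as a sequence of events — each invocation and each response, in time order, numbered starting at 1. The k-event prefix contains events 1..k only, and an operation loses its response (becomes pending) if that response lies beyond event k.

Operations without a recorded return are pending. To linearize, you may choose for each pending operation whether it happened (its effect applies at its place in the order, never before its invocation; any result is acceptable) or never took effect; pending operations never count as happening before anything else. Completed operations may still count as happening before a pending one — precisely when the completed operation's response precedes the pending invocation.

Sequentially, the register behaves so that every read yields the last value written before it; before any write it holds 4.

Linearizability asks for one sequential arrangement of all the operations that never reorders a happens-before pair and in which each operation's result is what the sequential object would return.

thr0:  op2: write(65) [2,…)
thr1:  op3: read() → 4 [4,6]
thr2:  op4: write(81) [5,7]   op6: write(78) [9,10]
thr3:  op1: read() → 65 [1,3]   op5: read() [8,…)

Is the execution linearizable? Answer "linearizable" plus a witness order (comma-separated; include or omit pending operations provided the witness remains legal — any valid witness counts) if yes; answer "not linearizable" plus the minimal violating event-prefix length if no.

through event 5 a valid linearization exists; event 6 (op3 responding at time 6) ends that
the completed operations (2 total) allow one real-time order; the register replay rejects it
completion choices over the 2 pending operations (op2, op4) were checked; none helps
sample order op1, op3 (pending dropped) stalls at step 1 — op1 read() → 65 has no legal effect

not linearizable — minimal violating prefix: 6 events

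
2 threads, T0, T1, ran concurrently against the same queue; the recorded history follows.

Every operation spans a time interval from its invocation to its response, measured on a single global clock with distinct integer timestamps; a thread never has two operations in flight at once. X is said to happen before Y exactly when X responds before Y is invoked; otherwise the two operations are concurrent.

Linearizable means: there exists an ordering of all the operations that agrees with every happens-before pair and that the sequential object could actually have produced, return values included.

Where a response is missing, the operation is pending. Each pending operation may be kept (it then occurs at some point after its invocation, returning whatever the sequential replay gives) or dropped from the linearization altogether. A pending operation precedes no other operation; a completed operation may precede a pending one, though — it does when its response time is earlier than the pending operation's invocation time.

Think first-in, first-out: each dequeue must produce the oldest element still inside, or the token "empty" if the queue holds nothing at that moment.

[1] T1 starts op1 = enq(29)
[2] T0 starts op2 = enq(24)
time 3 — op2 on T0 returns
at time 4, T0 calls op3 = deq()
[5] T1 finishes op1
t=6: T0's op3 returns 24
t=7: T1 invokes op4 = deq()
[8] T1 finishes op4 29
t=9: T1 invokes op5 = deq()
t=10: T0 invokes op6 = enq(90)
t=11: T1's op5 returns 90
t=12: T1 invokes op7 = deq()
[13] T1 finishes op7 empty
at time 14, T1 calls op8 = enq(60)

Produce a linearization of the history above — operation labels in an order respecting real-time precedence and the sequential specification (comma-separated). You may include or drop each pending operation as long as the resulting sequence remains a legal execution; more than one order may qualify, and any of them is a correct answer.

op2, op1, op3, op4, op6, op5, op7

1. op2 enq(24), leaving queue <24>
2. op1 enq(29), leaving queue <24,29>
3. op3 deq() → 24, leaving queue <29>
4. op4 deq() → 29, leaving queue <>
5. op6 enq(90) (pending, included), leaving queue <90>
6. op5 deq() → 90, leaving queue <>
7. op7 deq() → empty, leaving queue <>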